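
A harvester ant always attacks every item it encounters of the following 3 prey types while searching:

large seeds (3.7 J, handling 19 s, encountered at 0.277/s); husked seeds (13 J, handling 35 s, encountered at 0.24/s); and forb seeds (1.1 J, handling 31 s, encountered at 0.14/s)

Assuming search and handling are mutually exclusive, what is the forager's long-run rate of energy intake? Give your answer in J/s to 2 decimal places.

0.23 J/s

R = (0.277×3.7 + 0.24×13 + 0.14×1.1) / (1 + 0.277×19 + 0.24×35 + 0.14×31) = 4.299/19 = 0.2262 J/s.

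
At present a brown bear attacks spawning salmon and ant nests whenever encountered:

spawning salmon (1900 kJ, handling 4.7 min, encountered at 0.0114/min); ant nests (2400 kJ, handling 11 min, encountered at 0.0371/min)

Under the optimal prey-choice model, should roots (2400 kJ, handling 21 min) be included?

On spawning salmon and ant nests alone, R = ΣλE/(1+Σλh) = 110.7/1.462 = 75.73 kJ/min.
Profitability of roots: 2400/21 = 114.3 kJ/min.
114.3 > 75.73, so adding roots raises the average — include it.

Yes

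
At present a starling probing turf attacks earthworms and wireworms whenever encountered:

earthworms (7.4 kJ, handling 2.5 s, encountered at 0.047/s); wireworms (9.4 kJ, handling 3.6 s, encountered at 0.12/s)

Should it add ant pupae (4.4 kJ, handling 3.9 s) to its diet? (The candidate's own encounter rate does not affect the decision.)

Yes

Intake rate on the current diet: R = (0.047×7.4 + 0.12×9.4) / (1 + 0.047×2.5 + 0.12×3.6) = 1.476/1.55 = 0.9524 kJ/s.
Profitability of ant pupae: 4.4/3.9 = 1.128 kJ/s.
1.128 > 0.9524, so adding ant pupae raises the average — include it.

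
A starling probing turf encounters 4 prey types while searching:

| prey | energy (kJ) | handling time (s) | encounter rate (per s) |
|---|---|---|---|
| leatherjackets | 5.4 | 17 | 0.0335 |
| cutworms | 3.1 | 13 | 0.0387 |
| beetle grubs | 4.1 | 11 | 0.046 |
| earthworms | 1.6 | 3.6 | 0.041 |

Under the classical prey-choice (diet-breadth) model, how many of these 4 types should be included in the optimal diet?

E/h in descending order: earthworms 0.444, beetle grubs 0.373, leatherjackets 0.318, cutworms 0.238 kJ/s. The optimal diet is the largest prefix of this list for which every included type satisfies E_i/h_i > R on the types above it.
Rate on top 1: 0.05716. beetle grubs: 0.373 > 0.05716 → include.
Rate on top 2: 0.1537. leatherjackets: 0.318 > 0.1537 → include.
Rate on top 3: 0.1957. cutworms: 0.238 > 0.1957 → include.
Optimal diet: earthworms, beetle grubs, leatherjackets, cutworms — 4 of 4 types.

4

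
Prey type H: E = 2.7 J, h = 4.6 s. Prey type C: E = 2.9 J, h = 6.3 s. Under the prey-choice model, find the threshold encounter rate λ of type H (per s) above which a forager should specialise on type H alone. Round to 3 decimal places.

The zero-one rule: include type C iff E₂/h₂ > λE₁/(1+λh₁). Equality gives the switch point.
λE₁h₂ = E₂ + λE₂h₁ ⇒ λ = E₂/(E₁h₂ − E₂h₁) = 2.9/(17.01 − 13.34) = 0.7902 per s.

0.790 per s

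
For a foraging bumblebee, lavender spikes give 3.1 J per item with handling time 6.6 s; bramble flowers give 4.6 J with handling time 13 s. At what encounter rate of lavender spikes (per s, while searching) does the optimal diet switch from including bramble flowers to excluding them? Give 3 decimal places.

0.463 per s

At the threshold, the rate on lavender spikes alone equals the profitability of bramble flowers: λ·3.1/(1 + λ·6.6) = 4.6/13 = 0.3538.
Rearranging, λ(3.1 − 0.3538×6.6) = 0.3538, so λ = 0.3538/0.7646 = 0.4628 per s.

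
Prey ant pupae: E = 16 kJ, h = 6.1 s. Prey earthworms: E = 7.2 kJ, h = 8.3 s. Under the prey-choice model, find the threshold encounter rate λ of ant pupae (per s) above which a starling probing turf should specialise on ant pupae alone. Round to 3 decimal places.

0.081 per s

Drop earthworms once their profitability E₂/h₂ falls below the rate achievable on ant pupae alone: E₂/h₂ = λE₁/(1 + λh₁).
Solve for λ: λE₁h₂ = E₂(1 + λh₁) → λ(E₁h₂ − E₂h₁) = E₂ → λ = E₂/(E₁h₂ − E₂h₁).
λ = 7.2/(16×8.3 − 7.2×6.1) = 7.2/88.88 = 0.08101 per s.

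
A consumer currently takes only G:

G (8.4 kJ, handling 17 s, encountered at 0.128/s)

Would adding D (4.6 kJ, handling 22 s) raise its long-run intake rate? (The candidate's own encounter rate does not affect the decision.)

No

On G alone, R = ΣλE/(1+Σλh) = 1.075/3.176 = 0.3385 kJ/s.
Profitability of D: 4.6/22 = 0.2091 kJ/s.
Since 0.2091 < R, time spent handling D is better spent searching.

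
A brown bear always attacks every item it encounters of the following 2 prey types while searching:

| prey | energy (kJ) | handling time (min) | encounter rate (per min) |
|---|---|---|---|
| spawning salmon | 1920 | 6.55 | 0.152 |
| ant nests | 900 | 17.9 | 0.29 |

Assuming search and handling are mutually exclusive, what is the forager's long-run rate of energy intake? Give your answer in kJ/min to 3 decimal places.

76.927 kJ/min

Energy encountered per unit search time: 0.152×1920 + 0.29×900 = 552.8 kJ/min.
Handling time per unit search time: 0.152×6.55 + 0.29×17.9 = 6.187.
Rate = 552.8/(1 + 6.187) = 76.93 kJ/min.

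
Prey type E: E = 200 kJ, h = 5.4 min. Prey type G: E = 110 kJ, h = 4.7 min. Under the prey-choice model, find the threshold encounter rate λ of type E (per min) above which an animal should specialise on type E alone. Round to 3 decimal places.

0.318 per min

The zero-one rule: include type G iff E₂/h₂ > λE₁/(1+λh₁). Equality gives the switch point.
λE₁h₂ = E₂ + λE₂h₁ ⇒ λ = E₂/(E₁h₂ − E₂h₁) = 110/(940 − 594) = 0.3179 per min.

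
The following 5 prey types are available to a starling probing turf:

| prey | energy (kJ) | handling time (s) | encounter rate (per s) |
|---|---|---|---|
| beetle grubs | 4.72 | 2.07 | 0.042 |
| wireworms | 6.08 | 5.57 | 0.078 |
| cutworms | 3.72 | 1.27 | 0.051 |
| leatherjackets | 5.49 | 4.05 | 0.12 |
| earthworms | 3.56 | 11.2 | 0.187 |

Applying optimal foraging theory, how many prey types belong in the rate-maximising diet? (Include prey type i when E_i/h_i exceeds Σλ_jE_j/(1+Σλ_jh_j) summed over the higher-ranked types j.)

Rank by E/h (kJ/s): cutworms 2.93, beetle grubs 2.28, leatherjackets 1.36, wireworms 1.09, earthworms 0.318. Include each in turn until the next type's E/h falls below the running intake rate.
Rate on top 1: 0.1782. beetle grubs: 2.28 > 0.1782 → include.
Rate on top 2: 0.3369. leatherjackets: 1.36 > 0.3369 → include.
Rate on top 3: 0.6392. wireworms: 1.09 > 0.6392 → include.
Rate on top 4: 0.734. earthworms: 0.318 < 0.734 → exclude; stop.
Optimal diet: cutworms, beetle grubs, leatherjackets, wireworms — 4 of 5 types.

4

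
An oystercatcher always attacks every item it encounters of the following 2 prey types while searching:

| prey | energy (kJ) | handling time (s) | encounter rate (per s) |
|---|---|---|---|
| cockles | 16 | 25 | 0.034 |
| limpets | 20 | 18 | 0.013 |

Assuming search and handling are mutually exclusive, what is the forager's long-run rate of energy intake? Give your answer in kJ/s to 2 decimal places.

0.39 kJ/s

R = (0.034×16 + 0.013×20) / (1 + 0.034×25 + 0.013×18) = 0.804/2.084 = 0.3858 kJ/s.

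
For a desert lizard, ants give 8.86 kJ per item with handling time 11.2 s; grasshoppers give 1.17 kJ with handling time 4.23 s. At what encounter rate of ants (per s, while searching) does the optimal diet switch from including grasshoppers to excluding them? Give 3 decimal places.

Drop grasshoppers once their profitability E₂/h₂ falls below the rate achievable on ants alone: E₂/h₂ = λE₁/(1 + λh₁).
Solve for λ: λE₁h₂ = E₂(1 + λh₁) → λ(E₁h₂ − E₂h₁) = E₂ → λ = E₂/(E₁h₂ − E₂h₁).
λ = 1.17/(8.86×4.23 − 1.17×11.2) = 1.17/24.37 = 0.048 per s.

0.048 per s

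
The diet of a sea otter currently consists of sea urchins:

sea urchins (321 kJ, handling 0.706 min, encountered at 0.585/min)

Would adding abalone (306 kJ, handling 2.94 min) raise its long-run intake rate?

No

Current rate: (0.585×321)/(1 + 0.585×0.706) = 132.9 kJ/min.
abalone: E/h = 306/2.94 = 104.1 kJ/min.
104.1 < 132.9, so adding abalone would lower the average — exclude it.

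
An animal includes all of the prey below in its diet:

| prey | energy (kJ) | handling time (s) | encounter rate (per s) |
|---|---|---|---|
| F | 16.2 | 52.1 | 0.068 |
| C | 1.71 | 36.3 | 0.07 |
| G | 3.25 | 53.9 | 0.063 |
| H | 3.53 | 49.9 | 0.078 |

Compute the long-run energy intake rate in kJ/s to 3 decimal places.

R = Σλ_iE_i / (1 + Σλ_ih_i)
Numerator: 0.068×16.2 + 0.07×1.71 + 0.063×3.25 + 0.078×3.53 = 1.701
Denominator: 1 + 0.068×52.1 + 0.07×36.3 + 0.063×53.9 + 0.078×49.9 = 14.37
R = 1.701/14.37 = 0.1184 kJ/s

0.118 kJ/s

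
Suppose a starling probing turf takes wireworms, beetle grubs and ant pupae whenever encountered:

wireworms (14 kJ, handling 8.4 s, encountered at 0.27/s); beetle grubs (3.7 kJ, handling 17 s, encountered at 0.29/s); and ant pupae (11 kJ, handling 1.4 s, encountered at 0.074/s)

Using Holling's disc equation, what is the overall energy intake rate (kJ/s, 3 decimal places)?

0.683 kJ/s

Energy encountered per unit search time: 0.27×14 + 0.29×3.7 + 0.074×11 = 5.667 kJ/s.
Handling time per unit search time: 0.27×8.4 + 0.29×17 + 0.074×1.4 = 7.302.
Rate = 5.667/(1 + 7.302) = 0.6826 kJ/s.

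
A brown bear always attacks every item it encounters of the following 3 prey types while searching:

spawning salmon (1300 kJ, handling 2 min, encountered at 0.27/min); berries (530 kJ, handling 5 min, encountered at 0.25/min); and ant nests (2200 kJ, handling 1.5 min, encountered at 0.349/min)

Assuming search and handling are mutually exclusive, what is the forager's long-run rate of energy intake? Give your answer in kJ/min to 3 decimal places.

377.637 kJ/min

R = Σλ_iE_i / (1 + Σλ_ih_i)
Numerator: 0.27×1300 + 0.25×530 + 0.349×2200 = 1251
Denominator: 1 + 0.27×2 + 0.25×5 + 0.349×1.5 = 3.313
R = 1251/3.313 = 377.6 kJ/min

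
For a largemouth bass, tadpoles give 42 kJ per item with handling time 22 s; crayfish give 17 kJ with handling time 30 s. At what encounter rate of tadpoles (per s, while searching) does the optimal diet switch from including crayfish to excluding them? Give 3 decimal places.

0.019 per s

Drop crayfish once their profitability E₂/h₂ falls below the rate achievable on tadpoles alone: E₂/h₂ = λE₁/(1 + λh₁).
Solve for λ: λE₁h₂ = E₂(1 + λh₁) → λ(E₁h₂ − E₂h₁) = E₂ → λ = E₂/(E₁h₂ − E₂h₁).
λ = 17/(42×30 − 17×22) = 17/886 = 0.01919 per s.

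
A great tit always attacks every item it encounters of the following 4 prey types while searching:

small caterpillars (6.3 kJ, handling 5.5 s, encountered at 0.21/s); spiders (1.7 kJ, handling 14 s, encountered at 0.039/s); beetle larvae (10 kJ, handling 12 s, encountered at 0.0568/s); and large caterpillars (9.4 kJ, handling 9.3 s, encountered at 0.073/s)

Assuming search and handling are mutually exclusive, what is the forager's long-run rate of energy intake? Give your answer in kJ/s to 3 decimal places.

R = Σλ_iE_i / (1 + Σλ_ih_i)
Numerator: 0.21×6.3 + 0.039×1.7 + 0.0568×10 + 0.073×9.4 = 2.643
Denominator: 1 + 0.21×5.5 + 0.039×14 + 0.0568×12 + 0.073×9.3 = 4.062
R = 2.643/4.062 = 0.6509 kJ/s

0.651 kJ/s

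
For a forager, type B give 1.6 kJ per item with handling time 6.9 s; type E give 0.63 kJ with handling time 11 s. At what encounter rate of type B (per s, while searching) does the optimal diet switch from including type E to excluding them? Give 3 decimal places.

0.048 per s

Drop type E once their profitability E₂/h₂ falls below the rate achievable on type B alone: E₂/h₂ = λE₁/(1 + λh₁).
Solve for λ: λE₁h₂ = E₂(1 + λh₁) → λ(E₁h₂ − E₂h₁) = E₂ → λ = E₂/(E₁h₂ − E₂h₁).
λ = 0.63/(1.6×11 − 0.63×6.9) = 0.63/13.25 = 0.04754 per s.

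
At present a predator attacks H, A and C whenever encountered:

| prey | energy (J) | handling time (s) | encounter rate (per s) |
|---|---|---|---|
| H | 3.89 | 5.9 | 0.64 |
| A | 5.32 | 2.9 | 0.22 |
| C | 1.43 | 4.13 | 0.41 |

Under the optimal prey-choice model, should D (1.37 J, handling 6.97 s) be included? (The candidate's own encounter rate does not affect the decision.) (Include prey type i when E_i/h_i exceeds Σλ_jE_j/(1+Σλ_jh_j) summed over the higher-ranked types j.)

Intake rate on the current diet: R = (0.64×3.89 + 0.22×5.32 + 0.41×1.43) / (1 + 0.64×5.9 + 0.22×2.9 + 0.41×4.13) = 4.246/7.107 = 0.5975 J/s.
D: E/h = 1.37/6.97 = 0.1966 J/s.
0.1966 < 0.5975, so adding D would lower the average — exclude it.

No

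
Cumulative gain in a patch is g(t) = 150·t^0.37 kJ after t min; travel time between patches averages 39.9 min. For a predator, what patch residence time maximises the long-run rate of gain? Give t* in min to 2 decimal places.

23.43 min

Maximise g(t)/(T+t): set derivative to zero → g'(t)(T+t) = g(t).
g'(t) = 0.37·150·t^-0.63. Setting 0.37·150·t^-0.63 = 150·t^0.37/(39.9+t) gives 0.37(39.9+t) = t, so 0.63·t = 0.37×39.9.
t* = 0.37×39.9/0.63 = 23.43 min.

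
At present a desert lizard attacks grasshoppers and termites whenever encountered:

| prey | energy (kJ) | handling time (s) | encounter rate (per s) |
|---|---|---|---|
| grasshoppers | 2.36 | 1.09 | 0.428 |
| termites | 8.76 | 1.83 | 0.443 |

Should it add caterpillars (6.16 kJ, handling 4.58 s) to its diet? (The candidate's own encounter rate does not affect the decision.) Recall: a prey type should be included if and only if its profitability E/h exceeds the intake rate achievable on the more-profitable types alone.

Current rate: (0.428×2.36 + 0.443×8.76)/(1 + 0.428×1.09 + 0.443×1.83) = 2.148 kJ/s.
caterpillars: E/h = 6.16/4.58 = 1.345 kJ/s.
1.345 < 2.148, so adding caterpillars would lower the average — exclude it.

No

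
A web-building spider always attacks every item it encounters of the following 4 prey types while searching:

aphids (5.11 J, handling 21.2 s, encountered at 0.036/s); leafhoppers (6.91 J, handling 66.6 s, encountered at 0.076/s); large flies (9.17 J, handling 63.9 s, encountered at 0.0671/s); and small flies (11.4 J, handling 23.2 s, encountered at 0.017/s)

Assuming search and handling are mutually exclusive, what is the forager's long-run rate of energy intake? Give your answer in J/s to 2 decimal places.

R = (0.036×5.11 + 0.076×6.91 + 0.0671×9.17 + 0.017×11.4) / (1 + 0.036×21.2 + 0.076×66.6 + 0.0671×63.9 + 0.017×23.2) = 1.518/11.51 = 0.1319 J/s.

0.13 J/s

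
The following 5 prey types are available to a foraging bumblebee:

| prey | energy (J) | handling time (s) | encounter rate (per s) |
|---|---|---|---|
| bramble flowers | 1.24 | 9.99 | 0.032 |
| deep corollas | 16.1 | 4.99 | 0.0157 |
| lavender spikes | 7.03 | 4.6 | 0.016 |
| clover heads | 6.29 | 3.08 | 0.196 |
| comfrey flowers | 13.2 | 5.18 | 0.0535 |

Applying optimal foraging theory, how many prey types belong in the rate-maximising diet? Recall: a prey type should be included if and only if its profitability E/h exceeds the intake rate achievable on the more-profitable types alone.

4

Profitabilities (E/h, J/s): deep corollas 3.23, comfrey flowers 2.55, clover heads 2.04, lavender spikes 1.53, bramble flowers 0.124. Add prey in this order while the next type's profitability exceeds the intake rate on those already taken.
Rate on top 1: 0.2344. comfrey flowers: 2.55 > 0.2344 → include.
Rate on top 2: 0.7075. clover heads: 2.04 > 0.7075 → include.
Rate on top 3: 1.119. lavender spikes: 1.53 > 1.119 → include.
Rate on top 4: 1.134. bramble flowers: 0.124 < 1.134 → exclude; stop.
Optimal diet: deep corollas, comfrey flowers, clover heads, lavender spikes — 4 of 5 types.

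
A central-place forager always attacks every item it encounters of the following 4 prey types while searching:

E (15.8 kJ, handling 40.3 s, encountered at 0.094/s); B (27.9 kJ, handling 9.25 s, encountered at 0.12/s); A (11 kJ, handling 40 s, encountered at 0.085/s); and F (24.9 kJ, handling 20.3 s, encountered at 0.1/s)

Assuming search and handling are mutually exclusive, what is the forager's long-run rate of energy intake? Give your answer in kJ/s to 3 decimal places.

0.729 kJ/s

Energy encountered per unit search time: 0.094×15.8 + 0.12×27.9 + 0.085×11 + 0.1×24.9 = 8.258 kJ/s.
Handling time per unit search time: 0.094×40.3 + 0.12×9.25 + 0.085×40 + 0.1×20.3 = 10.33.
Rate = 8.258/(1 + 10.33) = 0.729 kJ/s.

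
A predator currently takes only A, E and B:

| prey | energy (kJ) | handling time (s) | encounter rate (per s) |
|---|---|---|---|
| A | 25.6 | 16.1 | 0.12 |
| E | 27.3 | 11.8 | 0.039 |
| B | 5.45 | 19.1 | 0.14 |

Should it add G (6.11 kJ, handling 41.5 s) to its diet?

Intake rate on the current diet: R = (0.12×25.6 + 0.039×27.3 + 0.14×5.45) / (1 + 0.12×16.1 + 0.039×11.8 + 0.14×19.1) = 4.9/6.066 = 0.8077 kJ/s.
Profitability of G: 6.11/41.5 = 0.1472 kJ/s.
0.1472 < 0.8077, so adding G would lower the average — exclude it.

No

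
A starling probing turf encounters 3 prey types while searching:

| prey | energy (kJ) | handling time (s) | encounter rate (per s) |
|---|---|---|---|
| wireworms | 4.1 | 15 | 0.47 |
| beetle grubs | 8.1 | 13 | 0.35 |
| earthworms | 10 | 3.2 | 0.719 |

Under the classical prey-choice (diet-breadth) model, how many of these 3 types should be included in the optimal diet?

1

E/h in descending order: earthworms 3.12, beetle grubs 0.623, wireworms 0.273 kJ/s. The optimal diet is the largest prefix of this list for which every included type satisfies E_i/h_i > R on the types above it.
Rate on top 1: 2.178. beetle grubs: 0.623 < 2.178 → exclude; stop.
Optimal diet: earthworms — 1 of 3 types.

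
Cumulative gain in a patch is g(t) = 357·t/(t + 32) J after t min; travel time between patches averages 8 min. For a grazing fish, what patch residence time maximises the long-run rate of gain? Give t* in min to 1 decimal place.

16.0 min

Optimal t* satisfies g'(t*) = g(t*)/(T + t*).
g'(t) = 357·32/(t + 32)². Setting 357·32/(t+32)² = 357t/[(t+32)(8+t)] gives 32(8+t) = t(t+32), so t² = 32×8 = 256.
t* = √256 = 16 min.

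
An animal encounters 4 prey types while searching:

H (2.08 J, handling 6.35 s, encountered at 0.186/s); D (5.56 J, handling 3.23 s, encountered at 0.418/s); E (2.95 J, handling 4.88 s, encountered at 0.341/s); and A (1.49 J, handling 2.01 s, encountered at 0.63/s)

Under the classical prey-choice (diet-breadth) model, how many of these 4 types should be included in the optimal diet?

Rank by E/h (J/s): D 1.72, A 0.741, E 0.605, H 0.328. Include each in turn until the next type's E/h falls below the running intake rate.
Rate on top 1: 0.9889. A: 0.741 < 0.9889 → exclude; stop.
Optimal diet: D — 1 of 4 types.

1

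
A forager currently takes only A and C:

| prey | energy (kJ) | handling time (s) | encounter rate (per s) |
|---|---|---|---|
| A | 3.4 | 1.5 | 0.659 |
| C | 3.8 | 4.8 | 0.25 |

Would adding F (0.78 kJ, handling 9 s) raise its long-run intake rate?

Current rate: (0.659×3.4 + 0.25×3.8)/(1 + 0.659×1.5 + 0.25×4.8) = 1.001 kJ/s.
Profitability of F: 0.78/9 = 0.08667 kJ/s.
0.08667 < 1.001, so adding F would lower the average — exclude it.

No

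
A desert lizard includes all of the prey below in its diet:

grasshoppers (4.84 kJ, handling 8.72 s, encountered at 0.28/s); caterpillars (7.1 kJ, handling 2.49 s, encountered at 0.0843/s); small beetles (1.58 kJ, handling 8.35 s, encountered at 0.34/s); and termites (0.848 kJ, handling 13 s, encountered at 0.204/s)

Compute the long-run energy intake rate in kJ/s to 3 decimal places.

R = (0.28×4.84 + 0.0843×7.1 + 0.34×1.58 + 0.204×0.848) / (1 + 0.28×8.72 + 0.0843×2.49 + 0.34×8.35 + 0.204×13) = 2.664/9.143 = 0.2914 kJ/s.

0.291 kJ/s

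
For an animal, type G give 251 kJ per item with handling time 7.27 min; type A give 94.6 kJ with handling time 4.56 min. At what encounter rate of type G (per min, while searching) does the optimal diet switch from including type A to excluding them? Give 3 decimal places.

Drop type A once their profitability E₂/h₂ falls below the rate achievable on type G alone: E₂/h₂ = λE₁/(1 + λh₁).
Solve for λ: λE₁h₂ = E₂(1 + λh₁) → λ(E₁h₂ − E₂h₁) = E₂ → λ = E₂/(E₁h₂ − E₂h₁).
λ = 94.6/(251×4.56 − 94.6×7.27) = 94.6/456.8 = 0.2071 per min.

0.207 per min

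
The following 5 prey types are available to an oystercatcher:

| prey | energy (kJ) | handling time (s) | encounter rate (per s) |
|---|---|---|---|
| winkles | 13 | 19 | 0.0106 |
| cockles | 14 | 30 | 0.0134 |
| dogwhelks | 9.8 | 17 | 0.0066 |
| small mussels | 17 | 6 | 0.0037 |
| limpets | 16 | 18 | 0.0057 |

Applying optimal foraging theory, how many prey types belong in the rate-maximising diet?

Rank by E/h (kJ/s): small mussels 2.83, limpets 0.889, winkles 0.684, dogwhelks 0.576, cockles 0.467. Include each in turn until the next type's E/h falls below the running intake rate.
Rate on top 1: 0.06153. limpets: 0.889 > 0.06153 → include.
Rate on top 2: 0.137. winkles: 0.684 > 0.137 → include.
Rate on top 3: 0.2201. dogwhelks: 0.576 > 0.2201 → include.
Rate on top 4: 0.2479. cockles: 0.467 > 0.2479 → include.
Optimal diet: small mussels, limpets, winkles, dogwhelks, cockles — 5 of 5 types.

5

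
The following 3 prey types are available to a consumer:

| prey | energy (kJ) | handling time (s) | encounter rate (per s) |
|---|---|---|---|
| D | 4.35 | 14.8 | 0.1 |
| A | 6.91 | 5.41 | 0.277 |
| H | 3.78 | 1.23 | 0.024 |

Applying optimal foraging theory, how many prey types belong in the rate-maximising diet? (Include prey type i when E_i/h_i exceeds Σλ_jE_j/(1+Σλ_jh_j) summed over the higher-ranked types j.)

Rank by E/h (kJ/s): H 3.07, A 1.28, D 0.294. Include each in turn until the next type's E/h falls below the running intake rate.
Rate on top 1: 0.08812. A: 1.28 > 0.08812 → include.
Rate on top 2: 0.793. D: 0.294 < 0.793 → exclude; stop.
Optimal diet: H, A — 2 of 3 types.

2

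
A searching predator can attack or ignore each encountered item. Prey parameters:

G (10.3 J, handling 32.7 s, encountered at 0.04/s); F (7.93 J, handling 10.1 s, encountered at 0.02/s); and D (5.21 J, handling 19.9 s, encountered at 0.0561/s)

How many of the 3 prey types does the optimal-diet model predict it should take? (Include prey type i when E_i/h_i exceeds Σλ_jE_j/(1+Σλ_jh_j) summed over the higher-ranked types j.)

Profitabilities (E/h, J/s): F 0.785, G 0.315, D 0.262. Add prey in this order while the next type's profitability exceeds the intake rate on those already taken.
Rate on top 1: 0.1319. G: 0.315 > 0.1319 → include.
Rate on top 2: 0.2273. D: 0.262 > 0.2273 → include.
Optimal diet: F, G, D — 3 of 3 types.

3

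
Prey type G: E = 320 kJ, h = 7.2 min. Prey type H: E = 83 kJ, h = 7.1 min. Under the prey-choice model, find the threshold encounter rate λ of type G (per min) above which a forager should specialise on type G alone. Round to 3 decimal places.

0.050 per min

At the threshold, the rate on type G alone equals the profitability of type H: λ·320/(1 + λ·7.2) = 83/7.1 = 11.69.
Rearranging, λ(320 − 11.69×7.2) = 11.69, so λ = 11.69/235.8 = 0.04957 per min.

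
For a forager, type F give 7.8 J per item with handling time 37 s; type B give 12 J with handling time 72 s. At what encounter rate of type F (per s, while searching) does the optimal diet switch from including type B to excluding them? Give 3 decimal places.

0.102 per s

At the threshold, the rate on type F alone equals the profitability of type B: λ·7.8/(1 + λ·37) = 12/72 = 0.1667.
Rearranging, λ(7.8 − 0.1667×37) = 0.1667, so λ = 0.1667/1.633 = 0.102 per s.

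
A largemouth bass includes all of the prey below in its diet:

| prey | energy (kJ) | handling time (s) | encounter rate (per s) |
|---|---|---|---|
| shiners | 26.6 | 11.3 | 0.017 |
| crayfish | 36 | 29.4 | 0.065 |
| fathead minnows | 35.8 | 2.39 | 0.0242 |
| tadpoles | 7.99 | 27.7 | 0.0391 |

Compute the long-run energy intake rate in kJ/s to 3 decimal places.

Energy encountered per unit search time: 0.017×26.6 + 0.065×36 + 0.0242×35.8 + 0.0391×7.99 = 3.971 kJ/s.
Handling time per unit search time: 0.017×11.3 + 0.065×29.4 + 0.0242×2.39 + 0.0391×27.7 = 3.244.
Rate = 3.971/(1 + 3.244) = 0.9357 kJ/s.

0.936 kJ/s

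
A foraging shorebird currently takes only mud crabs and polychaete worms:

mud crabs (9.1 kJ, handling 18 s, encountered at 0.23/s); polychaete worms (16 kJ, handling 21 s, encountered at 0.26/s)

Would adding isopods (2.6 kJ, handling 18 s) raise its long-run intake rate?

Current rate: (0.23×9.1 + 0.26×16)/(1 + 0.23×18 + 0.26×21) = 0.5899 kJ/s.
Profitability of isopods: 2.6/18 = 0.1444 kJ/s.
Since 0.1444 < R, time spent handling isopods is better spent searching.

No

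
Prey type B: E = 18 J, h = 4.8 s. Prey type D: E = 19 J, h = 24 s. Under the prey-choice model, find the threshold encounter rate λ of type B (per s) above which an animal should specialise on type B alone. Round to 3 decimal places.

0.056 per s

At the threshold, the rate on type B alone equals the profitability of type D: λ·18/(1 + λ·4.8) = 19/24 = 0.7917.
Rearranging, λ(18 − 0.7917×4.8) = 0.7917, so λ = 0.7917/14.2 = 0.05575 per s.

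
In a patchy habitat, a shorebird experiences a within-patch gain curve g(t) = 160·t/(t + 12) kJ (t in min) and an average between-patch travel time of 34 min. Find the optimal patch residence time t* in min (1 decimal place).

Optimal t* satisfies g'(t*) = g(t*)/(T + t*).
g'(t) = 160·12/(t + 12)². Setting 160·12/(t+12)² = 160t/[(t+12)(34+t)] gives 12(34+t) = t(t+12), so t² = 12×34 = 408.
t* = √408 = 20.2 min.

20.2 min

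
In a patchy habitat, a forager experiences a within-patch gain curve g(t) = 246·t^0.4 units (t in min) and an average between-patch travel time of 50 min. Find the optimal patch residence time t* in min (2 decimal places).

33.33 min

Maximise g(t)/(T+t): set derivative to zero → g'(t)(T+t) = g(t).
g'(t) = 0.4·246·t^-0.6. Setting 0.4·246·t^-0.6 = 246·t^0.4/(50+t) gives 0.4(50+t) = t, so 0.60·t = 0.4×50.
t* = 0.4×50/0.60 = 33.33 min.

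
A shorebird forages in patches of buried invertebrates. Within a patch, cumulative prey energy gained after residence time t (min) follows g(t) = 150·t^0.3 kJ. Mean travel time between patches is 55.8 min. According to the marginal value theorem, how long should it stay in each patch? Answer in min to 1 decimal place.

23.9 min

By the marginal value theorem, leave when the instantaneous gain rate g'(t) equals the habitat-wide average g(t)/(T + t).
g'(t) = 0.3·150·t^-0.7. Setting 0.3·150·t^-0.7 = 150·t^0.3/(55.8+t) gives 0.3(55.8+t) = t, so 0.70·t = 0.3×55.8.
t* = 0.3×55.8/0.70 = 23.91 min.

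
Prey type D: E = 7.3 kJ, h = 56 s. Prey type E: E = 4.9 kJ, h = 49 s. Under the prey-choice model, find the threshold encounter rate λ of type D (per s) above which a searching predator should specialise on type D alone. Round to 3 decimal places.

At the threshold, the rate on type D alone equals the profitability of type E: λ·7.3/(1 + λ·56) = 4.9/49 = 0.1.
Rearranging, λ(7.3 − 0.1×56) = 0.1, so λ = 0.1/1.7 = 0.05882 per s.

0.059 per s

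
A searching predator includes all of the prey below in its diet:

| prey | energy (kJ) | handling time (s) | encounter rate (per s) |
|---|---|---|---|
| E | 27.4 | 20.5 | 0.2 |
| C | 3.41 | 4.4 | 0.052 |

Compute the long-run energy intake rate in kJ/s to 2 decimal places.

R = Σλ_iE_i / (1 + Σλ_ih_i)
Numerator: 0.2×27.4 + 0.052×3.41 = 5.657
Denominator: 1 + 0.2×20.5 + 0.052×4.4 = 5.329
R = 5.657/5.329 = 1.062 kJ/s

1.06 kJ/s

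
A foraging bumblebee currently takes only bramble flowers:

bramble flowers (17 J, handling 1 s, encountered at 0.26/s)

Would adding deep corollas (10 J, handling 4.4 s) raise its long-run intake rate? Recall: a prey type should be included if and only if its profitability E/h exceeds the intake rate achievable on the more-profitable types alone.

No

Intake rate on the current diet: R = (0.26×17) / (1 + 0.26×1) = 4.42/1.26 = 3.508 J/s.
Profitability of deep corollas: 10/4.4 = 2.273 J/s.
Since 2.273 < R, time spent handling deep corollas is better spent searching.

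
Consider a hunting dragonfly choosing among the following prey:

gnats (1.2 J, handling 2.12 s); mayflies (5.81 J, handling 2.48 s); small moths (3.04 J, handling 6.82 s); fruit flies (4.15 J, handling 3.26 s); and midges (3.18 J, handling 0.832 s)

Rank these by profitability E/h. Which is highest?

midges

Profitability E/h (J/s): gnats = 1.2/2.12 = 0.566, mayflies = 5.81/2.48 = 2.34, small moths = 3.04/6.82 = 0.446, fruit flies = 4.15/3.26 = 1.27, midges = 3.18/0.832 = 3.82.
Ranked: midges > mayflies > fruit flies > gnats > small moths.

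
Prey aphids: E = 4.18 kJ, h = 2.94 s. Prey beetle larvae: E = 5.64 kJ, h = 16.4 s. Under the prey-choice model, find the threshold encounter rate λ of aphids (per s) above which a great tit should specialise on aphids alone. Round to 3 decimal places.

Drop beetle larvae once their profitability E₂/h₂ falls below the rate achievable on aphids alone: E₂/h₂ = λE₁/(1 + λh₁).
Solve for λ: λE₁h₂ = E₂(1 + λh₁) → λ(E₁h₂ − E₂h₁) = E₂ → λ = E₂/(E₁h₂ − E₂h₁).
λ = 5.64/(4.18×16.4 − 5.64×2.94) = 5.64/51.97 = 0.1085 per s.

0.109 per s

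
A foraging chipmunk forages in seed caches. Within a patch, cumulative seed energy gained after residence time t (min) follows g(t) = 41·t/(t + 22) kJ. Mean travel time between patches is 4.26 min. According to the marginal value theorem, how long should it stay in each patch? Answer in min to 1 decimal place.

9.7 min

Maximise g(t)/(T+t): set derivative to zero → g'(t)(T+t) = g(t).
g'(t) = 41·22/(t + 22)². Setting 41·22/(t+22)² = 41t/[(t+22)(4.26+t)] gives 22(4.26+t) = t(t+22), so t² = 22×4.26 = 93.72.
t* = √93.72 = 9.681 min.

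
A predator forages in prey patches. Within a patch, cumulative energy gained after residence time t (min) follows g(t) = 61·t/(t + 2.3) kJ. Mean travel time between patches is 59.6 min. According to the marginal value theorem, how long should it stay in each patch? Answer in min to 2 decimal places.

11.71 min

Optimal t* satisfies g'(t*) = g(t*)/(T + t*).
g'(t) = 61·2.3/(t + 2.3)². Setting 61·2.3/(t+2.3)² = 61t/[(t+2.3)(59.6+t)] gives 2.3(59.6+t) = t(t+2.3), so t² = 2.3×59.6 = 137.1.
t* = √137.1 = 11.71 min.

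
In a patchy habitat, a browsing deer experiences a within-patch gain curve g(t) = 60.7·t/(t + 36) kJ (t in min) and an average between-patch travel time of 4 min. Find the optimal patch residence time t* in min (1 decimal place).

Optimal t* satisfies g'(t*) = g(t*)/(T + t*).
g'(t) = 60.7·36/(t + 36)². Setting 60.7·36/(t+36)² = 60.7t/[(t+36)(4+t)] gives 36(4+t) = t(t+36), so t² = 36×4 = 144.
t* = √144 = 12 min.

12.0 min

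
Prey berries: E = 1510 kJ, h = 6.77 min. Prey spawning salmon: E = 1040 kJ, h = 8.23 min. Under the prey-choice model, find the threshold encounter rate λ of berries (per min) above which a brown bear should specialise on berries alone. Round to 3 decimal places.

Drop spawning salmon once their profitability E₂/h₂ falls below the rate achievable on berries alone: E₂/h₂ = λE₁/(1 + λh₁).
Solve for λ: λE₁h₂ = E₂(1 + λh₁) → λ(E₁h₂ − E₂h₁) = E₂ → λ = E₂/(E₁h₂ − E₂h₁).
λ = 1040/(1510×8.23 − 1040×6.77) = 1040/5387 = 0.1931 per min.

0.193 per min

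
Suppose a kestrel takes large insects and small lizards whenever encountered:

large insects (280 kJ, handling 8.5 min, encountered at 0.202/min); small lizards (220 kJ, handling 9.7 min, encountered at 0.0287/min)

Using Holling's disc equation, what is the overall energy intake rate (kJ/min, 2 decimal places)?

R = Σλ_iE_i / (1 + Σλ_ih_i)
Numerator: 0.202×280 + 0.0287×220 = 62.87
Denominator: 1 + 0.202×8.5 + 0.0287×9.7 = 2.995
R = 62.87/2.995 = 20.99 kJ/min

20.99 kJ/min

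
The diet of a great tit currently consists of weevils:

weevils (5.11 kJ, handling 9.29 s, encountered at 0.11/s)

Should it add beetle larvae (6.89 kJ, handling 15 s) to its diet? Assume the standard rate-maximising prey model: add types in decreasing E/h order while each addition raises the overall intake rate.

Yes

Intake rate on the current diet: R = (0.11×5.11) / (1 + 0.11×9.29) = 0.5621/2.022 = 0.278 kJ/s.
Profitability of beetle larvae: 6.89/15 = 0.4593 kJ/s.
Since 0.4593 > R, including beetle larvae increases the long-run rate.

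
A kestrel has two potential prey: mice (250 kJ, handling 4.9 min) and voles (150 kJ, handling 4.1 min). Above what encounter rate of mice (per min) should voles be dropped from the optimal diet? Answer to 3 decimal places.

The zero-one rule: include voles iff E₂/h₂ > λE₁/(1+λh₁). Equality gives the switch point.
λE₁h₂ = E₂ + λE₂h₁ ⇒ λ = E₂/(E₁h₂ − E₂h₁) = 150/(1025 − 735) = 0.5172 per min.

0.517 per min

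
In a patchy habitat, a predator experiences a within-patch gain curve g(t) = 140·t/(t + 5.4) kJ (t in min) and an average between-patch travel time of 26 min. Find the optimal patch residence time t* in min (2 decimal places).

Optimal t* satisfies g'(t*) = g(t*)/(T + t*).
g'(t) = 140·5.4/(t + 5.4)². Setting 140·5.4/(t+5.4)² = 140t/[(t+5.4)(26+t)] gives 5.4(26+t) = t(t+5.4), so t² = 5.4×26 = 140.4.
t* = √140.4 = 11.85 min.

11.85 min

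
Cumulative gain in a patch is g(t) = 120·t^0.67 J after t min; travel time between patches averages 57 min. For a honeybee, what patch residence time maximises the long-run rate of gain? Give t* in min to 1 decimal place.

115.7 min

Maximise g(t)/(T+t): set derivative to zero → g'(t)(T+t) = g(t).
g'(t) = 0.67·120·t^-0.33. Setting 0.67·120·t^-0.33 = 120·t^0.67/(57+t) gives 0.67(57+t) = t, so 0.33·t = 0.67×57.
t* = 0.67×57/0.33 = 115.7 min.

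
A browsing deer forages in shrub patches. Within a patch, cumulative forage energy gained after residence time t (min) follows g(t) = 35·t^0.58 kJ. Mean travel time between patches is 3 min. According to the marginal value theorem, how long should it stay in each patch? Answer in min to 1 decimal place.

Optimal t* satisfies g'(t*) = g(t*)/(T + t*).
g'(t) = 0.58·35·t^-0.42. Setting 0.58·35·t^-0.42 = 35·t^0.58/(3+t) gives 0.58(3+t) = t, so 0.42·t = 0.58×3.
t* = 0.58×3/0.42 = 4.143 min.

4.1 min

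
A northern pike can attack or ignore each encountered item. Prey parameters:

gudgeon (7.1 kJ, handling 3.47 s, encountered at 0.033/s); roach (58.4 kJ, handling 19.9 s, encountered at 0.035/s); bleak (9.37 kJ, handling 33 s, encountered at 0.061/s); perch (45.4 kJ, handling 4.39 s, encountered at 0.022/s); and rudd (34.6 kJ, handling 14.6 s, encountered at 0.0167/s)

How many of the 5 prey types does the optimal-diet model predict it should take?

4

Profitabilities (E/h, kJ/s): perch 10.3, roach 2.93, rudd 2.37, gudgeon 2.05, bleak 0.284. Add prey in this order while the next type's profitability exceeds the intake rate on those already taken.
Rate on top 1: 0.9108. roach: 2.93 > 0.9108 → include.
Rate on top 2: 1.697. rudd: 2.37 > 1.697 → include.
Rate on top 3: 1.778. gudgeon: 2.05 > 1.778 → include.
Rate on top 4: 1.792. bleak: 0.284 < 1.792 → exclude; stop.
Optimal diet: perch, roach, rudd, gudgeon — 4 of 5 types.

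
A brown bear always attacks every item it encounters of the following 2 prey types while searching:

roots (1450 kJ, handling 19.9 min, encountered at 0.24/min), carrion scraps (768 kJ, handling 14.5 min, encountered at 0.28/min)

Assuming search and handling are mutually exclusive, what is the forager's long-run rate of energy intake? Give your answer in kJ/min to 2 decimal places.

57.24 kJ/min

R = Σλ_iE_i / (1 + Σλ_ih_i)
Numerator: 0.24×1450 + 0.28×768 = 563
Denominator: 1 + 0.24×19.9 + 0.28×14.5 = 9.836
R = 563/9.836 = 57.24 kJ/min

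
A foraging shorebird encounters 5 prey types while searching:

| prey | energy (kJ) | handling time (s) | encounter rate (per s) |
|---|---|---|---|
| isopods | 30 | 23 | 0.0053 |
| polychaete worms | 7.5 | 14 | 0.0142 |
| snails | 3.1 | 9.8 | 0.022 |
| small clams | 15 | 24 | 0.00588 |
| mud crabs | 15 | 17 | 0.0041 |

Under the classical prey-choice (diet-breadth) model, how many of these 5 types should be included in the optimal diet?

5

E/h in descending order: isopods 1.3, mud crabs 0.882, small clams 0.625, polychaete worms 0.536, snails 0.316 kJ/s. The optimal diet is the largest prefix of this list for which every included type satisfies E_i/h_i > R on the types above it.
Rate on top 1: 0.1417. mud crabs: 0.882 > 0.1417 → include.
Rate on top 2: 0.185. small clams: 0.625 > 0.185 → include.
Rate on top 3: 0.2316. polychaete worms: 0.536 > 0.2316 → include.
Rate on top 4: 0.2711. snails: 0.316 > 0.2711 → include.
Optimal diet: isopods, mud crabs, small clams, polychaete worms, snails — 5 of 5 types.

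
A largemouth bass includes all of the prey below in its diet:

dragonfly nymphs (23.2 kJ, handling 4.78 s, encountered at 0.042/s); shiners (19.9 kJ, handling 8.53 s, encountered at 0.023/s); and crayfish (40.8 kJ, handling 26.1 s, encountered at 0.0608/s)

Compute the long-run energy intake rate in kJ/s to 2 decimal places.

1.31 kJ/s

R = Σλ_iE_i / (1 + Σλ_ih_i)
Numerator: 0.042×23.2 + 0.023×19.9 + 0.0608×40.8 = 3.913
Denominator: 1 + 0.042×4.78 + 0.023×8.53 + 0.0608×26.1 = 2.984
R = 3.913/2.984 = 1.311 kJ/s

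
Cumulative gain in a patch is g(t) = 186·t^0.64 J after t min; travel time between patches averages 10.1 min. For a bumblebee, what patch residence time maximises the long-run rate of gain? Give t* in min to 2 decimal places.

By the marginal value theorem, leave when the instantaneous gain rate g'(t) equals the habitat-wide average g(t)/(T + t).
g'(t) = 0.64·186·t^-0.36. Setting 0.64·186·t^-0.36 = 186·t^0.64/(10.1+t) gives 0.64(10.1+t) = t, so 0.36·t = 0.64×10.1.
t* = 0.64×10.1/0.36 = 17.96 min.

17.96 min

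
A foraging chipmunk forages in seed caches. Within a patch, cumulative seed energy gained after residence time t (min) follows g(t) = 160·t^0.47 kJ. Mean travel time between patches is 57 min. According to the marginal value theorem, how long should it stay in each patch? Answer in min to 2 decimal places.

Optimal t* satisfies g'(t*) = g(t*)/(T + t*).
g'(t) = 0.47·160·t^-0.53. Setting 0.47·160·t^-0.53 = 160·t^0.47/(57+t) gives 0.47(57+t) = t, so 0.53·t = 0.47×57.
t* = 0.47×57/0.53 = 50.55 min.

50.55 min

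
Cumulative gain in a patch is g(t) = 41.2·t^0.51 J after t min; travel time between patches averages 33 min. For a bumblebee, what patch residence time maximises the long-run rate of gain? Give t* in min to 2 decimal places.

34.35 min

Maximise g(t)/(T+t): set derivative to zero → g'(t)(T+t) = g(t).
g'(t) = 0.51·41.2·t^-0.49. Setting 0.51·41.2·t^-0.49 = 41.2·t^0.51/(33+t) gives 0.51(33+t) = t, so 0.49·t = 0.51×33.
t* = 0.51×33/0.49 = 34.35 min.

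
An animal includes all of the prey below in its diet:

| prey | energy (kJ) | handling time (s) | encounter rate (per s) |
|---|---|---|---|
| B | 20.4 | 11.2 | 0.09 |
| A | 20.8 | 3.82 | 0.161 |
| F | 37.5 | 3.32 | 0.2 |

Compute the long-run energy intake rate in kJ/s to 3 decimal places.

3.859 kJ/s

R = (0.09×20.4 + 0.161×20.8 + 0.2×37.5) / (1 + 0.09×11.2 + 0.161×3.82 + 0.2×3.32) = 12.68/3.287 = 3.859 kJ/s.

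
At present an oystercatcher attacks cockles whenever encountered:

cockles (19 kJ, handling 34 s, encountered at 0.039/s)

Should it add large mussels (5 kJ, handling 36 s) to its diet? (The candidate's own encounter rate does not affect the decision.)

No

Current rate: (0.039×19)/(1 + 0.039×34) = 0.3186 kJ/s.
Profitability of large mussels: 5/36 = 0.1389 kJ/s.
0.1389 < 0.3186, so adding large mussels would lower the average — exclude it.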